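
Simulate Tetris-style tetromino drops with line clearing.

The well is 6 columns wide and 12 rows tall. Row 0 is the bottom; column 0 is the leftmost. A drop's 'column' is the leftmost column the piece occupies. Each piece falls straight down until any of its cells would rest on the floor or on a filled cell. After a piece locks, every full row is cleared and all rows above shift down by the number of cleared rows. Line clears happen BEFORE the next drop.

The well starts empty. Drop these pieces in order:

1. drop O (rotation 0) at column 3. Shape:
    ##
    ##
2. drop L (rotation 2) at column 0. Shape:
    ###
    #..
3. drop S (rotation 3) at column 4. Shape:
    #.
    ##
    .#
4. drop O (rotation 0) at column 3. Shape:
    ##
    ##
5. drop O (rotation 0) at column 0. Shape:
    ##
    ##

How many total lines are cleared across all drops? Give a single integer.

Drop 1: O rot0 at col 3 lands with bottom-row=0; cleared 0 line(s) (total 0); column heights now [0 0 0 2 2 0], max=2
Drop 2: L rot2 at col 0 lands with bottom-row=0; cleared 0 line(s) (total 0); column heights now [2 2 2 2 2 0], max=2
Drop 3: S rot3 at col 4 lands with bottom-row=1; cleared 1 line(s) (total 1); column heights now [1 0 0 1 3 2], max=3
Drop 4: O rot0 at col 3 lands with bottom-row=3; cleared 0 line(s) (total 1); column heights now [1 0 0 5 5 2], max=5
Drop 5: O rot0 at col 0 lands with bottom-row=1; cleared 0 line(s) (total 1); column heights now [3 3 0 5 5 2], max=5

Answer: 1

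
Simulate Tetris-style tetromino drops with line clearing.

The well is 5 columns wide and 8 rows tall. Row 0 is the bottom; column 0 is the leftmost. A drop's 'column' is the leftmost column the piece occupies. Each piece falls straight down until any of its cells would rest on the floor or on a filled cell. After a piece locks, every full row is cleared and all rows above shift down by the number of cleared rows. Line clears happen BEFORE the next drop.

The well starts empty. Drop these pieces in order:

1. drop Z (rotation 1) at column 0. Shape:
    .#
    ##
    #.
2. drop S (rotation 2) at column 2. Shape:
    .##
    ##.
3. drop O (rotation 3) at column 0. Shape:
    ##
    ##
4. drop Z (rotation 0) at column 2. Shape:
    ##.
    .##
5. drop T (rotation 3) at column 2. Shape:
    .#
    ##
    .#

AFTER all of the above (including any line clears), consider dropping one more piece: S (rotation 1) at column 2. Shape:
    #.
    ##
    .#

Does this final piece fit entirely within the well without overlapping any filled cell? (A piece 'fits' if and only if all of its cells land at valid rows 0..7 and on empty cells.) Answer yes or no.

Answer: no

Derivation:
Drop 1: Z rot1 at col 0 lands with bottom-row=0; cleared 0 line(s) (total 0); column heights now [2 3 0 0 0], max=3
Drop 2: S rot2 at col 2 lands with bottom-row=0; cleared 0 line(s) (total 0); column heights now [2 3 1 2 2], max=3
Drop 3: O rot3 at col 0 lands with bottom-row=3; cleared 0 line(s) (total 0); column heights now [5 5 1 2 2], max=5
Drop 4: Z rot0 at col 2 lands with bottom-row=2; cleared 0 line(s) (total 0); column heights now [5 5 4 4 3], max=5
Drop 5: T rot3 at col 2 lands with bottom-row=4; cleared 0 line(s) (total 0); column heights now [5 5 6 7 3], max=7
Test piece S rot1 at col 2 (width 2): heights before test = [5 5 6 7 3]; fits = False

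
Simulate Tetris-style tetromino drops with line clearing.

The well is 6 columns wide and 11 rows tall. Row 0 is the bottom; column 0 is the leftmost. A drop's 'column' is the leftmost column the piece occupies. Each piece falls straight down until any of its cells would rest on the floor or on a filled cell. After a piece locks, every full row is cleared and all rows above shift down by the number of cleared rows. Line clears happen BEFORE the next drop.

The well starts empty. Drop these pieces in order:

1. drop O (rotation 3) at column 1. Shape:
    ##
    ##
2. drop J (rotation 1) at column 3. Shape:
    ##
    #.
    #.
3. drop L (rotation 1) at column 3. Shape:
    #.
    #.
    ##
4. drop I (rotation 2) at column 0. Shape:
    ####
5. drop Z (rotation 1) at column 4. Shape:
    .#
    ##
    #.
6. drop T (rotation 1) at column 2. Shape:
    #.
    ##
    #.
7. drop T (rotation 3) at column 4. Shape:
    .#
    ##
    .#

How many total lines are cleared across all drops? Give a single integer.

Answer: 0

Derivation:
Drop 1: O rot3 at col 1 lands with bottom-row=0; cleared 0 line(s) (total 0); column heights now [0 2 2 0 0 0], max=2
Drop 2: J rot1 at col 3 lands with bottom-row=0; cleared 0 line(s) (total 0); column heights now [0 2 2 3 3 0], max=3
Drop 3: L rot1 at col 3 lands with bottom-row=3; cleared 0 line(s) (total 0); column heights now [0 2 2 6 4 0], max=6
Drop 4: I rot2 at col 0 lands with bottom-row=6; cleared 0 line(s) (total 0); column heights now [7 7 7 7 4 0], max=7
Drop 5: Z rot1 at col 4 lands with bottom-row=4; cleared 0 line(s) (total 0); column heights now [7 7 7 7 6 7], max=7
Drop 6: T rot1 at col 2 lands with bottom-row=7; cleared 0 line(s) (total 0); column heights now [7 7 10 9 6 7], max=10
Drop 7: T rot3 at col 4 lands with bottom-row=7; cleared 0 line(s) (total 0); column heights now [7 7 10 9 9 10], max=10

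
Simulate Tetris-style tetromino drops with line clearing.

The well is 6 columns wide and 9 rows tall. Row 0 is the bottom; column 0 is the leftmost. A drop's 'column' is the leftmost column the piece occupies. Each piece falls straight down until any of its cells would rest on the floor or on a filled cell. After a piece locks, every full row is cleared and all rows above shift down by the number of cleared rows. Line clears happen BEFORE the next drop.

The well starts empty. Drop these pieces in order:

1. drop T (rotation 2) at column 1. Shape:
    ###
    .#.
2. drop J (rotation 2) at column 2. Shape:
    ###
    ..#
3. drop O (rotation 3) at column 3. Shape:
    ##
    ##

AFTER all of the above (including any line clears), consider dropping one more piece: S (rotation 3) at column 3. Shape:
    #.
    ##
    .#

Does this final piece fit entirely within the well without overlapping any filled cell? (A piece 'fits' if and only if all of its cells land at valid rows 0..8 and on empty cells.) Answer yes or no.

Drop 1: T rot2 at col 1 lands with bottom-row=0; cleared 0 line(s) (total 0); column heights now [0 2 2 2 0 0], max=2
Drop 2: J rot2 at col 2 lands with bottom-row=1; cleared 0 line(s) (total 0); column heights now [0 2 3 3 3 0], max=3
Drop 3: O rot3 at col 3 lands with bottom-row=3; cleared 0 line(s) (total 0); column heights now [0 2 3 5 5 0], max=5
Test piece S rot3 at col 3 (width 2): heights before test = [0 2 3 5 5 0]; fits = True

Answer: yes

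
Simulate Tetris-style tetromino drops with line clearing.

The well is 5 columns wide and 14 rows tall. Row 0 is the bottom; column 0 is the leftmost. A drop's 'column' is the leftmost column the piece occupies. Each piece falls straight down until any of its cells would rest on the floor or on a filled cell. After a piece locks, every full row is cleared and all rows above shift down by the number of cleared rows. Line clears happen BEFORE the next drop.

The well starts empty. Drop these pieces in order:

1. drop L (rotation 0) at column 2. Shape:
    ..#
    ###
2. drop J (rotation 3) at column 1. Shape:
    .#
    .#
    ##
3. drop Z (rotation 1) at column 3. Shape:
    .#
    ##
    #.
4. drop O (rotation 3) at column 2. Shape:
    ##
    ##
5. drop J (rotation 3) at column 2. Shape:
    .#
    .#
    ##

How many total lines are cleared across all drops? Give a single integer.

Drop 1: L rot0 at col 2 lands with bottom-row=0; cleared 0 line(s) (total 0); column heights now [0 0 1 1 2], max=2
Drop 2: J rot3 at col 1 lands with bottom-row=1; cleared 0 line(s) (total 0); column heights now [0 2 4 1 2], max=4
Drop 3: Z rot1 at col 3 lands with bottom-row=1; cleared 0 line(s) (total 0); column heights now [0 2 4 3 4], max=4
Drop 4: O rot3 at col 2 lands with bottom-row=4; cleared 0 line(s) (total 0); column heights now [0 2 6 6 4], max=6
Drop 5: J rot3 at col 2 lands with bottom-row=6; cleared 0 line(s) (total 0); column heights now [0 2 7 9 4], max=9

Answer: 0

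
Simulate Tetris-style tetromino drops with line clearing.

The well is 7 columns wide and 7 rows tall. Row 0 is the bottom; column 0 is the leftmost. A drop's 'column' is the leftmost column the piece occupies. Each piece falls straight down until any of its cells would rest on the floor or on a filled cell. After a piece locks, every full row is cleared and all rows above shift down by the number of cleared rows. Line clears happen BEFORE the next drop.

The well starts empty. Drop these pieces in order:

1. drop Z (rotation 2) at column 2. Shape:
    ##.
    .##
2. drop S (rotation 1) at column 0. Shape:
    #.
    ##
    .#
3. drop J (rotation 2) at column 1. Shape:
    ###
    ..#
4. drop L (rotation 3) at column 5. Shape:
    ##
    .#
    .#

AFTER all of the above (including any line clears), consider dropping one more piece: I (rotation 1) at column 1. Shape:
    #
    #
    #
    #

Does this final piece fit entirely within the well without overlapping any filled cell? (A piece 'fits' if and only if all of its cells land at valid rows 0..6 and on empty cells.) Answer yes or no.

Answer: no

Derivation:
Drop 1: Z rot2 at col 2 lands with bottom-row=0; cleared 0 line(s) (total 0); column heights now [0 0 2 2 1 0 0], max=2
Drop 2: S rot1 at col 0 lands with bottom-row=0; cleared 0 line(s) (total 0); column heights now [3 2 2 2 1 0 0], max=3
Drop 3: J rot2 at col 1 lands with bottom-row=2; cleared 0 line(s) (total 0); column heights now [3 4 4 4 1 0 0], max=4
Drop 4: L rot3 at col 5 lands with bottom-row=0; cleared 0 line(s) (total 0); column heights now [3 4 4 4 1 3 3], max=4
Test piece I rot1 at col 1 (width 1): heights before test = [3 4 4 4 1 3 3]; fits = False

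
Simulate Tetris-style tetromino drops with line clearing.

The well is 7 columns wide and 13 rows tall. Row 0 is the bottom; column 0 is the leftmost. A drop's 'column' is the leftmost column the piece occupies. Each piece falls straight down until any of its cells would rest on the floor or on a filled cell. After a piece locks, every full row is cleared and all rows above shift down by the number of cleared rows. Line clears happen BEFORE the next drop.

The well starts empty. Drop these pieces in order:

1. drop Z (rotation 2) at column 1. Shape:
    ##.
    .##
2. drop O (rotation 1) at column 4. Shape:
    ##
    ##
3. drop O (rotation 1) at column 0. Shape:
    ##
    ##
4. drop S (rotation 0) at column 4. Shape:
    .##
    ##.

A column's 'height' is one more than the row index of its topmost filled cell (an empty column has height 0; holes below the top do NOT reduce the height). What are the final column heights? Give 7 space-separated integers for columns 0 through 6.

Answer: 4 4 2 1 3 4 4

Derivation:
Drop 1: Z rot2 at col 1 lands with bottom-row=0; cleared 0 line(s) (total 0); column heights now [0 2 2 1 0 0 0], max=2
Drop 2: O rot1 at col 4 lands with bottom-row=0; cleared 0 line(s) (total 0); column heights now [0 2 2 1 2 2 0], max=2
Drop 3: O rot1 at col 0 lands with bottom-row=2; cleared 0 line(s) (total 0); column heights now [4 4 2 1 2 2 0], max=4
Drop 4: S rot0 at col 4 lands with bottom-row=2; cleared 0 line(s) (total 0); column heights now [4 4 2 1 3 4 4], max=4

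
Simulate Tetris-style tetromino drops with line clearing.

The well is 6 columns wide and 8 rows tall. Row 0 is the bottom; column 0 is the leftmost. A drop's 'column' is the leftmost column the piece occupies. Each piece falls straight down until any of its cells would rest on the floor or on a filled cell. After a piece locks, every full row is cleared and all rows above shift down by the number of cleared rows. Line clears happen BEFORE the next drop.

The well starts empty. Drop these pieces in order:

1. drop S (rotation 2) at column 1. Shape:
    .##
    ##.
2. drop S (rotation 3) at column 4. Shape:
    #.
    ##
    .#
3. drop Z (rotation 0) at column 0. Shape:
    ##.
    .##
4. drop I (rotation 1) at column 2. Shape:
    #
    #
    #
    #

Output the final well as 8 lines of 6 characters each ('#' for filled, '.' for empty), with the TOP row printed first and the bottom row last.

Drop 1: S rot2 at col 1 lands with bottom-row=0; cleared 0 line(s) (total 0); column heights now [0 1 2 2 0 0], max=2
Drop 2: S rot3 at col 4 lands with bottom-row=0; cleared 0 line(s) (total 0); column heights now [0 1 2 2 3 2], max=3
Drop 3: Z rot0 at col 0 lands with bottom-row=2; cleared 0 line(s) (total 0); column heights now [4 4 3 2 3 2], max=4
Drop 4: I rot1 at col 2 lands with bottom-row=3; cleared 0 line(s) (total 0); column heights now [4 4 7 2 3 2], max=7

Answer: ......
..#...
..#...
..#...
###...
.##.#.
..####
.##..#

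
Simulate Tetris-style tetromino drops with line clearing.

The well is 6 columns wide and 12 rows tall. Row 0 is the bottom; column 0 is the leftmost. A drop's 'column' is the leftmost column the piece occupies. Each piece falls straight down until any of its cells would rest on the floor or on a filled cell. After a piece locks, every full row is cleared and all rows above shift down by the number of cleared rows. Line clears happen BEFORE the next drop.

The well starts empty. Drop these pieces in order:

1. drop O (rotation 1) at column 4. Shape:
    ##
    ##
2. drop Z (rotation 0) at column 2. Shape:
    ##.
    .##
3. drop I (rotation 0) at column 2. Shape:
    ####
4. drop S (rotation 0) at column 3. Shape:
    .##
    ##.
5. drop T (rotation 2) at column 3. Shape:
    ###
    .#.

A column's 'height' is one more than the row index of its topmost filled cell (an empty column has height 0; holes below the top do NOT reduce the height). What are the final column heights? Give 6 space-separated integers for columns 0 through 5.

Drop 1: O rot1 at col 4 lands with bottom-row=0; cleared 0 line(s) (total 0); column heights now [0 0 0 0 2 2], max=2
Drop 2: Z rot0 at col 2 lands with bottom-row=2; cleared 0 line(s) (total 0); column heights now [0 0 4 4 3 2], max=4
Drop 3: I rot0 at col 2 lands with bottom-row=4; cleared 0 line(s) (total 0); column heights now [0 0 5 5 5 5], max=5
Drop 4: S rot0 at col 3 lands with bottom-row=5; cleared 0 line(s) (total 0); column heights now [0 0 5 6 7 7], max=7
Drop 5: T rot2 at col 3 lands with bottom-row=7; cleared 0 line(s) (total 0); column heights now [0 0 5 9 9 9], max=9

Answer: 0 0 5 9 9 9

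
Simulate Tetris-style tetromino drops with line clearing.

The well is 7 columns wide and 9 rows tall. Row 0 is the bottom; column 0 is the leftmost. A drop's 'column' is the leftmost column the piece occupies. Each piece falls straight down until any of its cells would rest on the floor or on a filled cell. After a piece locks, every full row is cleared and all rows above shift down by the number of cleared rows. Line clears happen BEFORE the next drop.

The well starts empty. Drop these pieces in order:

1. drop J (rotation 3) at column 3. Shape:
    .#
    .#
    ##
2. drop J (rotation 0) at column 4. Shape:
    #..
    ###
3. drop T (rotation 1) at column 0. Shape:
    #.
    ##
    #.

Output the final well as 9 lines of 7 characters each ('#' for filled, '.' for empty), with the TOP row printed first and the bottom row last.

Answer: .......
.......
.......
.......
....#..
....###
#...#..
##..#..
#..##..

Derivation:
Drop 1: J rot3 at col 3 lands with bottom-row=0; cleared 0 line(s) (total 0); column heights now [0 0 0 1 3 0 0], max=3
Drop 2: J rot0 at col 4 lands with bottom-row=3; cleared 0 line(s) (total 0); column heights now [0 0 0 1 5 4 4], max=5
Drop 3: T rot1 at col 0 lands with bottom-row=0; cleared 0 line(s) (total 0); column heights now [3 2 0 1 5 4 4], max=5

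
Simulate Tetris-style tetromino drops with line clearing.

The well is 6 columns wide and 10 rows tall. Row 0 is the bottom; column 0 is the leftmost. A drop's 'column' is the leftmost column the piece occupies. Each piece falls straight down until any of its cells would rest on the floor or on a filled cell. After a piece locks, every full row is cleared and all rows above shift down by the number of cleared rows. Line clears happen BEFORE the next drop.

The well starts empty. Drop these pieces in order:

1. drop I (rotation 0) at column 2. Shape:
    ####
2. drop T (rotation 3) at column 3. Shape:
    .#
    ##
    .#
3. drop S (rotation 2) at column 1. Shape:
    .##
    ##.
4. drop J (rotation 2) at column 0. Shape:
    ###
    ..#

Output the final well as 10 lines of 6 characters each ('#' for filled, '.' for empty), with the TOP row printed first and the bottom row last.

Answer: ......
......
......
......
###...
..#...
..###.
.####.
....#.
..####

Derivation:
Drop 1: I rot0 at col 2 lands with bottom-row=0; cleared 0 line(s) (total 0); column heights now [0 0 1 1 1 1], max=1
Drop 2: T rot3 at col 3 lands with bottom-row=1; cleared 0 line(s) (total 0); column heights now [0 0 1 3 4 1], max=4
Drop 3: S rot2 at col 1 lands with bottom-row=2; cleared 0 line(s) (total 0); column heights now [0 3 4 4 4 1], max=4
Drop 4: J rot2 at col 0 lands with bottom-row=4; cleared 0 line(s) (total 0); column heights now [6 6 6 4 4 1], max=6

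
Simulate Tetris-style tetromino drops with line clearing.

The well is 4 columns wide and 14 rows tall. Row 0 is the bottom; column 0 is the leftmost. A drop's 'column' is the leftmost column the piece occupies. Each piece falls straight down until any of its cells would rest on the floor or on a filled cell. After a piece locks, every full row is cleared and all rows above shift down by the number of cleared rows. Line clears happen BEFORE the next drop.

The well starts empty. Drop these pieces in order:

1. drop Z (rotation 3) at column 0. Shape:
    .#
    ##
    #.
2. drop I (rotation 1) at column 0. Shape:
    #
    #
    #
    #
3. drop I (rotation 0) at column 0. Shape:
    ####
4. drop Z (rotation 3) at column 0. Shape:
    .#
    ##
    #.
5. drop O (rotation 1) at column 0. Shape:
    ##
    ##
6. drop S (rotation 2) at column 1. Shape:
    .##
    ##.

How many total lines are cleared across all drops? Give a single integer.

Drop 1: Z rot3 at col 0 lands with bottom-row=0; cleared 0 line(s) (total 0); column heights now [2 3 0 0], max=3
Drop 2: I rot1 at col 0 lands with bottom-row=2; cleared 0 line(s) (total 0); column heights now [6 3 0 0], max=6
Drop 3: I rot0 at col 0 lands with bottom-row=6; cleared 1 line(s) (total 1); column heights now [6 3 0 0], max=6
Drop 4: Z rot3 at col 0 lands with bottom-row=6; cleared 0 line(s) (total 1); column heights now [8 9 0 0], max=9
Drop 5: O rot1 at col 0 lands with bottom-row=9; cleared 0 line(s) (total 1); column heights now [11 11 0 0], max=11
Drop 6: S rot2 at col 1 lands with bottom-row=11; cleared 0 line(s) (total 1); column heights now [11 12 13 13], max=13

Answer: 1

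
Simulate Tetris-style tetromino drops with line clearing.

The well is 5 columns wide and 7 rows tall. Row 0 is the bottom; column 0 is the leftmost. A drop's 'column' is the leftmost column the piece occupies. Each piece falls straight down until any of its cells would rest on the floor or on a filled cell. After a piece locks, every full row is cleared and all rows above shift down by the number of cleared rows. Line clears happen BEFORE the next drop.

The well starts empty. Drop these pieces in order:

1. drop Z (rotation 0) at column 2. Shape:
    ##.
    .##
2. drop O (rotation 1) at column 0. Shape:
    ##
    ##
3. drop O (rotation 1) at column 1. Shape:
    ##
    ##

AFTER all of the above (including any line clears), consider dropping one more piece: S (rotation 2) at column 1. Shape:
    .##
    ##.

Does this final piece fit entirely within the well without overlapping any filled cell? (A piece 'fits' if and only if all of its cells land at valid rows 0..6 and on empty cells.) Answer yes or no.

Drop 1: Z rot0 at col 2 lands with bottom-row=0; cleared 0 line(s) (total 0); column heights now [0 0 2 2 1], max=2
Drop 2: O rot1 at col 0 lands with bottom-row=0; cleared 0 line(s) (total 0); column heights now [2 2 2 2 1], max=2
Drop 3: O rot1 at col 1 lands with bottom-row=2; cleared 0 line(s) (total 0); column heights now [2 4 4 2 1], max=4
Test piece S rot2 at col 1 (width 3): heights before test = [2 4 4 2 1]; fits = True

Answer: yes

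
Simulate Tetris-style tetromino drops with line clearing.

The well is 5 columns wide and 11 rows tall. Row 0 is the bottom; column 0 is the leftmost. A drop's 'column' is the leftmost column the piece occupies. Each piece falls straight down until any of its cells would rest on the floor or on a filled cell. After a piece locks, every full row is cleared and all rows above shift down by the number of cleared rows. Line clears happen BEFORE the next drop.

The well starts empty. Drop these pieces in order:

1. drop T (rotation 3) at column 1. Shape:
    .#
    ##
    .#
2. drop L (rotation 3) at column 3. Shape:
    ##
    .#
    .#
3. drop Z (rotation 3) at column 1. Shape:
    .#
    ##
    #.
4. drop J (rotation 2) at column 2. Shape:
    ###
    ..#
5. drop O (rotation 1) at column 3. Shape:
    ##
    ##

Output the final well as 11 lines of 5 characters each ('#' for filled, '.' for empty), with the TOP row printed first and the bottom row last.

Answer: .....
.....
.....
...##
...##
..###
..#.#
.##..
.####
.##.#
..#.#

Derivation:
Drop 1: T rot3 at col 1 lands with bottom-row=0; cleared 0 line(s) (total 0); column heights now [0 2 3 0 0], max=3
Drop 2: L rot3 at col 3 lands with bottom-row=0; cleared 0 line(s) (total 0); column heights now [0 2 3 3 3], max=3
Drop 3: Z rot3 at col 1 lands with bottom-row=2; cleared 0 line(s) (total 0); column heights now [0 4 5 3 3], max=5
Drop 4: J rot2 at col 2 lands with bottom-row=4; cleared 0 line(s) (total 0); column heights now [0 4 6 6 6], max=6
Drop 5: O rot1 at col 3 lands with bottom-row=6; cleared 0 line(s) (total 0); column heights now [0 4 6 8 8], max=8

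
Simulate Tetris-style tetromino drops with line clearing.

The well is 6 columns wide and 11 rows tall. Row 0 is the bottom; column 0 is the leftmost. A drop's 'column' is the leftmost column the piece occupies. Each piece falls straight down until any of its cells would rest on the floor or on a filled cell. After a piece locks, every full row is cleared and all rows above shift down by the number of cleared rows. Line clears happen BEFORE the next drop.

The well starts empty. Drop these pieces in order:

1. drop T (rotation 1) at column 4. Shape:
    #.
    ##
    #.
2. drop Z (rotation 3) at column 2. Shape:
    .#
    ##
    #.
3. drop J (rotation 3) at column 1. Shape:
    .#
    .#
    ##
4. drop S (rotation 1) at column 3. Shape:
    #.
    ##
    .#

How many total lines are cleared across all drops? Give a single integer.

Drop 1: T rot1 at col 4 lands with bottom-row=0; cleared 0 line(s) (total 0); column heights now [0 0 0 0 3 2], max=3
Drop 2: Z rot3 at col 2 lands with bottom-row=0; cleared 0 line(s) (total 0); column heights now [0 0 2 3 3 2], max=3
Drop 3: J rot3 at col 1 lands with bottom-row=2; cleared 0 line(s) (total 0); column heights now [0 3 5 3 3 2], max=5
Drop 4: S rot1 at col 3 lands with bottom-row=3; cleared 0 line(s) (total 0); column heights now [0 3 5 6 5 2], max=6

Answer: 0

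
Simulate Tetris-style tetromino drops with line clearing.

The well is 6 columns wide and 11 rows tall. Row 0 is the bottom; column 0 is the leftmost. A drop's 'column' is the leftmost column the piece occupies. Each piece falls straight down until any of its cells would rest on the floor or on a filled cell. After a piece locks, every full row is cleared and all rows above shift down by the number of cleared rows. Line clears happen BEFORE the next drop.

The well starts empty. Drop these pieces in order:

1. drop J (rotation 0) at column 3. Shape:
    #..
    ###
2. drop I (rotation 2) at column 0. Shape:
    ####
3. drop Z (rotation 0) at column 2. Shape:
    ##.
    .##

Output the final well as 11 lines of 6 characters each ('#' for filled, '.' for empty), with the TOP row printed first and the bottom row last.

Drop 1: J rot0 at col 3 lands with bottom-row=0; cleared 0 line(s) (total 0); column heights now [0 0 0 2 1 1], max=2
Drop 2: I rot2 at col 0 lands with bottom-row=2; cleared 0 line(s) (total 0); column heights now [3 3 3 3 1 1], max=3
Drop 3: Z rot0 at col 2 lands with bottom-row=3; cleared 0 line(s) (total 0); column heights now [3 3 5 5 4 1], max=5

Answer: ......
......
......
......
......
......
..##..
...##.
####..
...#..
...###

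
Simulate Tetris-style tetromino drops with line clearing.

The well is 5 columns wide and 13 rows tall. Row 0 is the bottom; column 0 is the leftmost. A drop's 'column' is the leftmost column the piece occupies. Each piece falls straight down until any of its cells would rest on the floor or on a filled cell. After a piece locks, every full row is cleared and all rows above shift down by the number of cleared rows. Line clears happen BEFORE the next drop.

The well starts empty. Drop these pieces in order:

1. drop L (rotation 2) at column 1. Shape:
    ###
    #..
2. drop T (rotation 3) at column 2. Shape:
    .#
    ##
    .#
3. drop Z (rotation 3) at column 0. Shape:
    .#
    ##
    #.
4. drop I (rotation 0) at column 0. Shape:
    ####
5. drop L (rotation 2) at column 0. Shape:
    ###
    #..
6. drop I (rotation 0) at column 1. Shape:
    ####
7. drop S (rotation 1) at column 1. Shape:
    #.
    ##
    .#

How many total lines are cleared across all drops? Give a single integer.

Drop 1: L rot2 at col 1 lands with bottom-row=0; cleared 0 line(s) (total 0); column heights now [0 2 2 2 0], max=2
Drop 2: T rot3 at col 2 lands with bottom-row=2; cleared 0 line(s) (total 0); column heights now [0 2 4 5 0], max=5
Drop 3: Z rot3 at col 0 lands with bottom-row=1; cleared 0 line(s) (total 0); column heights now [3 4 4 5 0], max=5
Drop 4: I rot0 at col 0 lands with bottom-row=5; cleared 0 line(s) (total 0); column heights now [6 6 6 6 0], max=6
Drop 5: L rot2 at col 0 lands with bottom-row=6; cleared 0 line(s) (total 0); column heights now [8 8 8 6 0], max=8
Drop 6: I rot0 at col 1 lands with bottom-row=8; cleared 0 line(s) (total 0); column heights now [8 9 9 9 9], max=9
Drop 7: S rot1 at col 1 lands with bottom-row=9; cleared 0 line(s) (total 0); column heights now [8 12 11 9 9], max=12

Answer: 0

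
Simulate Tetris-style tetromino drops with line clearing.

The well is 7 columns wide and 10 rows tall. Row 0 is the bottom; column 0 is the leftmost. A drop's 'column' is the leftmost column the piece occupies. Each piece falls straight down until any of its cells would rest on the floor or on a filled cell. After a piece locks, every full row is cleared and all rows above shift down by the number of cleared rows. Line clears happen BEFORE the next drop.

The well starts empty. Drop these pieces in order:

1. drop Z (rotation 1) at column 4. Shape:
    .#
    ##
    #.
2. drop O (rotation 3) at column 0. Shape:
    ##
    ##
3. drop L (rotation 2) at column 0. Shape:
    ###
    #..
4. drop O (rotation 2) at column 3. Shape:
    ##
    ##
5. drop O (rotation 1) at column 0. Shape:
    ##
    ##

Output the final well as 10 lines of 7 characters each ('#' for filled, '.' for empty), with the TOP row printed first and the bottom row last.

Answer: .......
.......
.......
.......
##.....
##.....
#####..
#..###.
##..##.
##..#..

Derivation:
Drop 1: Z rot1 at col 4 lands with bottom-row=0; cleared 0 line(s) (total 0); column heights now [0 0 0 0 2 3 0], max=3
Drop 2: O rot3 at col 0 lands with bottom-row=0; cleared 0 line(s) (total 0); column heights now [2 2 0 0 2 3 0], max=3
Drop 3: L rot2 at col 0 lands with bottom-row=2; cleared 0 line(s) (total 0); column heights now [4 4 4 0 2 3 0], max=4
Drop 4: O rot2 at col 3 lands with bottom-row=2; cleared 0 line(s) (total 0); column heights now [4 4 4 4 4 3 0], max=4
Drop 5: O rot1 at col 0 lands with bottom-row=4; cleared 0 line(s) (total 0); column heights now [6 6 4 4 4 3 0], max=6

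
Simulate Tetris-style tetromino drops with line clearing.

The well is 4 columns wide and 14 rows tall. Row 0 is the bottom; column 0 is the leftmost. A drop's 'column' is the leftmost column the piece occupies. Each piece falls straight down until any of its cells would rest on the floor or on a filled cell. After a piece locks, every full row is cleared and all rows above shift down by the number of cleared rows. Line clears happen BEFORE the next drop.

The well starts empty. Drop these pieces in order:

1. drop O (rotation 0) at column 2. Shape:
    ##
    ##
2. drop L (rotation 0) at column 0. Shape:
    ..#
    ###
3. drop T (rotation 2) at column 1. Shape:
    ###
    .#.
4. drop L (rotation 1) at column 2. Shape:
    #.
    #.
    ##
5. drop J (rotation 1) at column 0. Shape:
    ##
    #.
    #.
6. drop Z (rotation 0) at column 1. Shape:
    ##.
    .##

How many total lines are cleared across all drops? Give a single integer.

Answer: 2

Derivation:
Drop 1: O rot0 at col 2 lands with bottom-row=0; cleared 0 line(s) (total 0); column heights now [0 0 2 2], max=2
Drop 2: L rot0 at col 0 lands with bottom-row=2; cleared 0 line(s) (total 0); column heights now [3 3 4 2], max=4
Drop 3: T rot2 at col 1 lands with bottom-row=4; cleared 0 line(s) (total 0); column heights now [3 6 6 6], max=6
Drop 4: L rot1 at col 2 lands with bottom-row=6; cleared 0 line(s) (total 0); column heights now [3 6 9 7], max=9
Drop 5: J rot1 at col 0 lands with bottom-row=4; cleared 2 line(s) (total 2); column heights now [5 3 7 2], max=7
Drop 6: Z rot0 at col 1 lands with bottom-row=7; cleared 0 line(s) (total 2); column heights now [5 9 9 8], max=9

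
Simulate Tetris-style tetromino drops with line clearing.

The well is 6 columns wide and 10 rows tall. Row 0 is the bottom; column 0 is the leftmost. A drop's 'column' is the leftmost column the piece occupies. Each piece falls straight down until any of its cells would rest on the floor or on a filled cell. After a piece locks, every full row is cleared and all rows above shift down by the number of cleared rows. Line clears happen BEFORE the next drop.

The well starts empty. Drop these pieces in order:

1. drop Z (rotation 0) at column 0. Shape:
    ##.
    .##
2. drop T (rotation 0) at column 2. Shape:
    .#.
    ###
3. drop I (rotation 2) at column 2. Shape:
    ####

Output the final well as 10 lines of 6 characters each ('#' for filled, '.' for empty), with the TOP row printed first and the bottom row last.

Answer: ......
......
......
......
......
......
..####
...#..
#####.
.##...

Derivation:
Drop 1: Z rot0 at col 0 lands with bottom-row=0; cleared 0 line(s) (total 0); column heights now [2 2 1 0 0 0], max=2
Drop 2: T rot0 at col 2 lands with bottom-row=1; cleared 0 line(s) (total 0); column heights now [2 2 2 3 2 0], max=3
Drop 3: I rot2 at col 2 lands with bottom-row=3; cleared 0 line(s) (total 0); column heights now [2 2 4 4 4 4], max=4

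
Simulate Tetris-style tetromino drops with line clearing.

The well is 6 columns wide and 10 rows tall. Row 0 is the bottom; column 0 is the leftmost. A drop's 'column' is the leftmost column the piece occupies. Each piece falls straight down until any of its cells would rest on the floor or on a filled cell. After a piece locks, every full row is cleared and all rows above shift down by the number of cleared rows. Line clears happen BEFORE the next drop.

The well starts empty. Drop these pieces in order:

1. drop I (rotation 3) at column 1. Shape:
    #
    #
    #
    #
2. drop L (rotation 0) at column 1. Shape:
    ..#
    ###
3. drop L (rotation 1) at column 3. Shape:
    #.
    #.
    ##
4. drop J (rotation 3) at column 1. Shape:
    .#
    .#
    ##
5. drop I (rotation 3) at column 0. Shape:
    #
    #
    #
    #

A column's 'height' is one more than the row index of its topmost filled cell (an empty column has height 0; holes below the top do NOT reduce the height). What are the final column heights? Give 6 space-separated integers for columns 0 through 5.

Answer: 4 6 8 9 7 0

Derivation:
Drop 1: I rot3 at col 1 lands with bottom-row=0; cleared 0 line(s) (total 0); column heights now [0 4 0 0 0 0], max=4
Drop 2: L rot0 at col 1 lands with bottom-row=4; cleared 0 line(s) (total 0); column heights now [0 5 5 6 0 0], max=6
Drop 3: L rot1 at col 3 lands with bottom-row=6; cleared 0 line(s) (total 0); column heights now [0 5 5 9 7 0], max=9
Drop 4: J rot3 at col 1 lands with bottom-row=5; cleared 0 line(s) (total 0); column heights now [0 6 8 9 7 0], max=9
Drop 5: I rot3 at col 0 lands with bottom-row=0; cleared 0 line(s) (total 0); column heights now [4 6 8 9 7 0], max=9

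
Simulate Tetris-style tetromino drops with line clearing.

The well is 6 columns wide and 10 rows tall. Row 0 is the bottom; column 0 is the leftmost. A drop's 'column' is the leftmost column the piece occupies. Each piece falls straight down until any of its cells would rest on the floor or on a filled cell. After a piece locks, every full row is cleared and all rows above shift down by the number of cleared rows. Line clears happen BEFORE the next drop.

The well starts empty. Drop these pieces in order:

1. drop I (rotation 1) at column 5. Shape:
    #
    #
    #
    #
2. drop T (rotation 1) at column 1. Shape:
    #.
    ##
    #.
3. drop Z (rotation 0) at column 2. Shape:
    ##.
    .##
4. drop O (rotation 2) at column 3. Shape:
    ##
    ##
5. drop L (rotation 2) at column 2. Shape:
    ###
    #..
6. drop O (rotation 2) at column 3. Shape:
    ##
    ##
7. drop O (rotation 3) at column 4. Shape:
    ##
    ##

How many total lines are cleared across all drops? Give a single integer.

Drop 1: I rot1 at col 5 lands with bottom-row=0; cleared 0 line(s) (total 0); column heights now [0 0 0 0 0 4], max=4
Drop 2: T rot1 at col 1 lands with bottom-row=0; cleared 0 line(s) (total 0); column heights now [0 3 2 0 0 4], max=4
Drop 3: Z rot0 at col 2 lands with bottom-row=1; cleared 0 line(s) (total 0); column heights now [0 3 3 3 2 4], max=4
Drop 4: O rot2 at col 3 lands with bottom-row=3; cleared 0 line(s) (total 0); column heights now [0 3 3 5 5 4], max=5
Drop 5: L rot2 at col 2 lands with bottom-row=4; cleared 0 line(s) (total 0); column heights now [0 3 6 6 6 4], max=6
Drop 6: O rot2 at col 3 lands with bottom-row=6; cleared 0 line(s) (total 0); column heights now [0 3 6 8 8 4], max=8
Drop 7: O rot3 at col 4 lands with bottom-row=8; cleared 0 line(s) (total 0); column heights now [0 3 6 8 10 10], max=10

Answer: 0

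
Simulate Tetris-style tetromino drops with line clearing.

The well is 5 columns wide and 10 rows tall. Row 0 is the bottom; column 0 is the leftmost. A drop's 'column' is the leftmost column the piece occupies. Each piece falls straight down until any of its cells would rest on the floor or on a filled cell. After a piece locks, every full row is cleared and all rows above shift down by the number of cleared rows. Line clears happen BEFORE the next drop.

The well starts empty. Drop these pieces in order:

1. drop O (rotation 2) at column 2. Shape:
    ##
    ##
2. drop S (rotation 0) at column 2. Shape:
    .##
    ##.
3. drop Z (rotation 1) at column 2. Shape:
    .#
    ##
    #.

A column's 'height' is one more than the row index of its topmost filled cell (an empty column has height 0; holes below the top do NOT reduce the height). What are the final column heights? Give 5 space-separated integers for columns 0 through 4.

Drop 1: O rot2 at col 2 lands with bottom-row=0; cleared 0 line(s) (total 0); column heights now [0 0 2 2 0], max=2
Drop 2: S rot0 at col 2 lands with bottom-row=2; cleared 0 line(s) (total 0); column heights now [0 0 3 4 4], max=4
Drop 3: Z rot1 at col 2 lands with bottom-row=3; cleared 0 line(s) (total 0); column heights now [0 0 5 6 4], max=6

Answer: 0 0 5 6 4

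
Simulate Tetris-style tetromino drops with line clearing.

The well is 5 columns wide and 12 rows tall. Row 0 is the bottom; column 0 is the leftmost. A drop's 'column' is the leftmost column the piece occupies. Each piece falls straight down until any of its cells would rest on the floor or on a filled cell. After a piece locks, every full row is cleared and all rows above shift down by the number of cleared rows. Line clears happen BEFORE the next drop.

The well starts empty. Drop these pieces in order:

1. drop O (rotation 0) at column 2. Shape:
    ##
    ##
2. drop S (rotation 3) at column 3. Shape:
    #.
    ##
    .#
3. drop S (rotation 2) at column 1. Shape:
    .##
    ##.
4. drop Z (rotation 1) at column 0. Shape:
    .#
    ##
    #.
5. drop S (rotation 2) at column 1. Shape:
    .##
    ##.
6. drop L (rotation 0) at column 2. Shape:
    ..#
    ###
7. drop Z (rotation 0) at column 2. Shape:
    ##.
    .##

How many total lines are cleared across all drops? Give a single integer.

Drop 1: O rot0 at col 2 lands with bottom-row=0; cleared 0 line(s) (total 0); column heights now [0 0 2 2 0], max=2
Drop 2: S rot3 at col 3 lands with bottom-row=1; cleared 0 line(s) (total 0); column heights now [0 0 2 4 3], max=4
Drop 3: S rot2 at col 1 lands with bottom-row=3; cleared 0 line(s) (total 0); column heights now [0 4 5 5 3], max=5
Drop 4: Z rot1 at col 0 lands with bottom-row=3; cleared 0 line(s) (total 0); column heights now [5 6 5 5 3], max=6
Drop 5: S rot2 at col 1 lands with bottom-row=6; cleared 0 line(s) (total 0); column heights now [5 7 8 8 3], max=8
Drop 6: L rot0 at col 2 lands with bottom-row=8; cleared 0 line(s) (total 0); column heights now [5 7 9 9 10], max=10
Drop 7: Z rot0 at col 2 lands with bottom-row=10; cleared 0 line(s) (total 0); column heights now [5 7 12 12 11], max=12

Answer: 0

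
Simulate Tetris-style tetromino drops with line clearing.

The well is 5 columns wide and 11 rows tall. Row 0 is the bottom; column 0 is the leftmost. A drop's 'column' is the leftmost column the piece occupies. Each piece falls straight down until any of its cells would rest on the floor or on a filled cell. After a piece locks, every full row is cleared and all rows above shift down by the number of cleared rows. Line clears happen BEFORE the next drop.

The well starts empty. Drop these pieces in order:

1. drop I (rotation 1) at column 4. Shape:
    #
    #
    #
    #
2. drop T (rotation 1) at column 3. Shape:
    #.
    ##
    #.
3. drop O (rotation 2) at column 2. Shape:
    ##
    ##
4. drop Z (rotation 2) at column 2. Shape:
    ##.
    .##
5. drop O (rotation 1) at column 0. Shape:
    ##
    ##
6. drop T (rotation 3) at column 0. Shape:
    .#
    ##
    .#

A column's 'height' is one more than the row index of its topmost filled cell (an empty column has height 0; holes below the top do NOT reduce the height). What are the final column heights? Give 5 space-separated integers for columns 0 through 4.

Answer: 4 5 10 10 9

Derivation:
Drop 1: I rot1 at col 4 lands with bottom-row=0; cleared 0 line(s) (total 0); column heights now [0 0 0 0 4], max=4
Drop 2: T rot1 at col 3 lands with bottom-row=3; cleared 0 line(s) (total 0); column heights now [0 0 0 6 5], max=6
Drop 3: O rot2 at col 2 lands with bottom-row=6; cleared 0 line(s) (total 0); column heights now [0 0 8 8 5], max=8
Drop 4: Z rot2 at col 2 lands with bottom-row=8; cleared 0 line(s) (total 0); column heights now [0 0 10 10 9], max=10
Drop 5: O rot1 at col 0 lands with bottom-row=0; cleared 0 line(s) (total 0); column heights now [2 2 10 10 9], max=10
Drop 6: T rot3 at col 0 lands with bottom-row=2; cleared 0 line(s) (total 0); column heights now [4 5 10 10 9], max=10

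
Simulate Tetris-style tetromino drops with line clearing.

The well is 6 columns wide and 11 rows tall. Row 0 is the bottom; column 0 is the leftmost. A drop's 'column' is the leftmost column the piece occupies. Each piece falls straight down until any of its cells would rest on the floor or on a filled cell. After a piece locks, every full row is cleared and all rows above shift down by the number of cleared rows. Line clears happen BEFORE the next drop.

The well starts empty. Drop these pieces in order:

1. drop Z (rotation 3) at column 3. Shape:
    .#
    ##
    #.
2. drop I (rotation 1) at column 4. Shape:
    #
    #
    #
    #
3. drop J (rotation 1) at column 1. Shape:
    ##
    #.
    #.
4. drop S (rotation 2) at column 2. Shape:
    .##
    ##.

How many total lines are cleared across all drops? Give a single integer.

Drop 1: Z rot3 at col 3 lands with bottom-row=0; cleared 0 line(s) (total 0); column heights now [0 0 0 2 3 0], max=3
Drop 2: I rot1 at col 4 lands with bottom-row=3; cleared 0 line(s) (total 0); column heights now [0 0 0 2 7 0], max=7
Drop 3: J rot1 at col 1 lands with bottom-row=0; cleared 0 line(s) (total 0); column heights now [0 3 3 2 7 0], max=7
Drop 4: S rot2 at col 2 lands with bottom-row=6; cleared 0 line(s) (total 0); column heights now [0 3 7 8 8 0], max=8

Answer: 0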